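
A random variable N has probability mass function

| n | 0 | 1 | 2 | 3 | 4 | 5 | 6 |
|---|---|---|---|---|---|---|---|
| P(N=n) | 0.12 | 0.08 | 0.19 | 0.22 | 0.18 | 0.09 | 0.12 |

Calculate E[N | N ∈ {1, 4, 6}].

4

P(N ∈ {1, 4, 6}) = 0.08 + 0.18 + 0.12 = 0.38.
E[N | N ∈ {1, 4, 6}] = [1·0.08 + 4·0.18 + 6·0.12] / 0.38
 = 1.52 / 0.38
 = 4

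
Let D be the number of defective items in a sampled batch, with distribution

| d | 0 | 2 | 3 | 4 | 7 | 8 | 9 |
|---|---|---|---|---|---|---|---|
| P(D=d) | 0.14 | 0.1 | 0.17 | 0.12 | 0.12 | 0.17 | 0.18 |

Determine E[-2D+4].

-6.02

E[-2D+4] = Σ (-2d+4)·P(D=d)
 = 4·0.14 + 0·0.1 + (-2)·0.17 + (-4)·0.12 + (-10)·0.12 + (-12)·0.17 + (-14)·0.18
 = 0.56 + 0 + (-0.34) + (-0.48) + (-1.2) + (-2.04) + (-2.52)
 = -6.02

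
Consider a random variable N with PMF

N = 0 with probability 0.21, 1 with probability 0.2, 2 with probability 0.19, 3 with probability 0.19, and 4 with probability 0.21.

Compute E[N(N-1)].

4.04

E[N(N-1)] = Σ n(n-1)·P(N=n)
 = 0·0.21 + 0·0.2 + 2·0.19 + 6·0.19 + 12·0.21
 = 0 + 0 + 0.38 + 1.14 + 2.52
 = 4.04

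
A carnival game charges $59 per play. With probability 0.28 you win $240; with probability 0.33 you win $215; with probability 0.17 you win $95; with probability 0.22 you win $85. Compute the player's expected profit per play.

114

E[payout] = 240·0.28 + 215·0.33 + 95·0.17 + 85·0.22
 = 67.2 + 70.95 + 16.15 + 18.7
 = 173
Net = 173 - 59 = 114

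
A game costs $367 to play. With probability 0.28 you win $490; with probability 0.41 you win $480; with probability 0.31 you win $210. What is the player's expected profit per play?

32.1

E[payout] = 490·0.28 + 480·0.41 + 210·0.31
 = 137.2 + 196.8 + 65.1
 = 399.1
Net = 399.1 - 367 = 32.1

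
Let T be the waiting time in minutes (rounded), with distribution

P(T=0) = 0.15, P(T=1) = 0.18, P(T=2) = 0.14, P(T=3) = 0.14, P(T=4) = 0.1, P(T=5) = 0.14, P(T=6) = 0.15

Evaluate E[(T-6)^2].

E[(T-6)^2] = Σ (t-6)^2·P(T=t)
 = 36·0.15 + 25·0.18 + 16·0.14 + 9·0.14 + 4·0.1 + 1·0.14 + 0·0.15
 = 5.4 + 4.5 + 2.24 + 1.26 + 0.4 + 0.14 + 0
 = 13.94

13.94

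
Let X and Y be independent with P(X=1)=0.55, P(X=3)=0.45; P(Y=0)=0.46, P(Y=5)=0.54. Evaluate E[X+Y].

E[X+Y] = Σ_x Σ_y (x+y) · P(X=x)P(Y=y)
 = 1·0.253 + 6·0.297 + 3·0.207 + 8·0.243
 = 0.253 + 1.782 + 0.621 + 1.944
 = 4.6

4.6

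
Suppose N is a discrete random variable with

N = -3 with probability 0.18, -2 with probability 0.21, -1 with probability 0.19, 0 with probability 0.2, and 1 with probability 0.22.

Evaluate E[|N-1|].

E[|N-1|] = Σ |n-1|·P(N=n)
 = 4·0.18 + 3·0.21 + 2·0.19 + 1·0.2 + 0·0.22
 = 0.72 + 0.63 + 0.38 + 0.2 + 0
 = 1.93

1.93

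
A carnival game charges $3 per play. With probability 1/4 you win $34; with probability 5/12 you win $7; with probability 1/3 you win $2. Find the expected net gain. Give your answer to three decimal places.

9.083

E[payout] = 34·1/4 + 7·5/12 + 2·1/3
 = 17/2 + 35/12 + 2/3
 = 145/12
Net = 145/12 - 3 = 109/12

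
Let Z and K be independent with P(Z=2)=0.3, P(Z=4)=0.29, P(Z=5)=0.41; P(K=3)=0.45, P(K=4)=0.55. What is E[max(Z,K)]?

4.275

E[max(Z,K)] = Σ_z Σ_k max(z,k) · P(Z=z)P(K=k)
 = 3·0.135 + 4·0.165 + 4·0.1305 + 4·0.1595 + 5·0.1845 + 5·0.2255
 = 0.405 + 0.66 + 0.522 + 0.638 + 0.9225 + 1.1275
 = 4.275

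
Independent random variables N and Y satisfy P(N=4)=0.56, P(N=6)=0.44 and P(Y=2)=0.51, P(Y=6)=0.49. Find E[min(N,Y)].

3.4112

E[min(N,Y)] = Σ_n Σ_y min(n,y) · P(N=n)P(Y=y)
 = 2·0.2856 + 4·0.2744 + 2·0.2244 + 6·0.2156
 = 0.5712 + 1.0976 + 0.4488 + 1.2936
 = 3.4112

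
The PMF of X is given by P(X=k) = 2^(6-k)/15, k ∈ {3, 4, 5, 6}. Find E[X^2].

E[X^2] = Σ x^2·P(X=x)
 = 9·8/15 + 16·4/15 + 25·2/15 + 36·1/15
 = 24/5 + 64/15 + 10/3 + 12/5
 = 74/5

14.8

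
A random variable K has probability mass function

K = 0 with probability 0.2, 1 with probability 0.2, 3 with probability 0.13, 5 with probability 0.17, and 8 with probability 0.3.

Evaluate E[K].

3.84

E[K] = Σ k·P(K=k)
 = 0·0.2 + 1·0.2 + 3·0.13 + 5·0.17 + 8·0.3
 = 0 + 0.2 + 0.39 + 0.85 + 2.4
 = 3.84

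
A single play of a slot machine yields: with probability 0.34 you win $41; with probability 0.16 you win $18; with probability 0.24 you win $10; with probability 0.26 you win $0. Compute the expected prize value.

19.22

E[payout] = 41·0.34 + 18·0.16 + 10·0.24 + 0·0.26
 = 13.94 + 2.88 + 2.4 + 0
 = 19.22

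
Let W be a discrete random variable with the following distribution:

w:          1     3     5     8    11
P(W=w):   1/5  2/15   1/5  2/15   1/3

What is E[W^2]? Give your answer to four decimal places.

55.2667

E[W^2] = Σ w^2·P(W=w)
 = 1·1/5 + 9·2/15 + 25·1/5 + 64·2/15 + 121·1/3
 = 1/5 + 6/5 + 5 + 128/15 + 121/3
 = 829/15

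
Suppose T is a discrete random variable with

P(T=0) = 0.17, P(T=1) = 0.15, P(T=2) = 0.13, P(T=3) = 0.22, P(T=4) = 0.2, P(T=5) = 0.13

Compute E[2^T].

E[2^T] = Σ 2^t·P(T=t)
 = 1·0.17 + 2·0.15 + 4·0.13 + 8·0.22 + 16·0.2 + 32·0.13
 = 0.17 + 0.3 + 0.52 + 1.76 + 3.2 + 4.16
 = 10.11

10.11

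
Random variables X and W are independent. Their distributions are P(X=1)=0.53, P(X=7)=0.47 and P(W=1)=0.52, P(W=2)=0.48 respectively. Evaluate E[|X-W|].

E[|X-W|] = Σ_x Σ_w |x-w| · P(X=x)P(W=w)
 = 0·0.2756 + 1·0.2544 + 6·0.2444 + 5·0.2256
 = 0 + 0.2544 + 1.4664 + 1.128
 = 2.8488

2.8488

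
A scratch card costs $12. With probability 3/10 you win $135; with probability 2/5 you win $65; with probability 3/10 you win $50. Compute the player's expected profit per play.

69.5

E[payout] = 135·3/10 + 65·2/5 + 50·3/10
 = 81/2 + 26 + 15
 = 163/2
Net = 163/2 - 12 = 139/2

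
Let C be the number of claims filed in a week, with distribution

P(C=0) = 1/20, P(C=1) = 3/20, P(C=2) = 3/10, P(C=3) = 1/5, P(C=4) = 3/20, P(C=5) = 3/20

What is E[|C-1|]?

E[|C-1|] = Σ |c-1|·P(C=c)
 = 1·1/20 + 0·3/20 + 1·3/10 + 2·1/5 + 3·3/20 + 4·3/20
 = 1/20 + 0 + 3/10 + 2/5 + 9/20 + 3/5
 = 9/5

1.8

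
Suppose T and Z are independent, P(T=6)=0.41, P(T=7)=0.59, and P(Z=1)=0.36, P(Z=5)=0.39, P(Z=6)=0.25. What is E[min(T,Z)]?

3.81

E[min(T,Z)] = Σ_t Σ_z min(t,z) · P(T=t)P(Z=z)
 = 1·0.1476 + 5·0.1599 + 6·0.1025 + 1·0.2124 + 5·0.2301 + 6·0.1475
 = 0.1476 + 0.7995 + 0.615 + 0.2124 + 1.1505 + 0.885
 = 3.81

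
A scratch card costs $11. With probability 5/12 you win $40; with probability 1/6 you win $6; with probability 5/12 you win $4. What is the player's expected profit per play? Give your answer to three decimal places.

E[payout] = 40·5/12 + 6·1/6 + 4·5/12
 = 50/3 + 1 + 5/3
 = 58/3
Net = 58/3 - 11 = 25/3

8.333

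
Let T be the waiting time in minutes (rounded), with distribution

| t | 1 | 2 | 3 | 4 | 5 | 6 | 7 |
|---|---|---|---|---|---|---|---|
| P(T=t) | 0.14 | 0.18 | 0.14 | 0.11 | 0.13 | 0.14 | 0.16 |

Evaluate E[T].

3.97

E[T] = Σ t·P(T=t)
 = 1·0.14 + 2·0.18 + 3·0.14 + 4·0.11 + 5·0.13 + 6·0.14 + 7·0.16
 = 0.14 + 0.36 + 0.42 + 0.44 + 0.65 + 0.84 + 1.12
 = 3.97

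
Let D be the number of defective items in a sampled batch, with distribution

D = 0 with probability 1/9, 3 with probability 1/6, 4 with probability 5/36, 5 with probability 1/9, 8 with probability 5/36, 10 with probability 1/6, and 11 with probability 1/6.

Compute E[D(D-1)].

46

E[D(D-1)] = Σ d(d-1)·P(D=d)
 = 0·1/9 + 6·1/6 + 12·5/36 + 20·1/9 + 56·5/36 + 90·1/6 + 110·1/6
 = 0 + 1 + 5/3 + 20/9 + 70/9 + 15 + 55/3
 = 46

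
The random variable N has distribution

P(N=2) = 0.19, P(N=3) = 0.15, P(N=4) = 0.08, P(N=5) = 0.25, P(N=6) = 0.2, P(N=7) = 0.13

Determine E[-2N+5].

E[-2N+5] = Σ (-2n+5)·P(N=n)
 = 1·0.19 + (-1)·0.15 + (-3)·0.08 + (-5)·0.25 + (-7)·0.2 + (-9)·0.13
 = 0.19 + (-0.15) + (-0.24) + (-1.25) + (-1.4) + (-1.17)
 = -4.02

-4.02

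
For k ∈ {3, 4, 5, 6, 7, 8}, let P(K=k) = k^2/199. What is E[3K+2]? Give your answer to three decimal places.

21.402

E[3K+2] = Σ (3k+2)·P(K=k)
 = 11·9/199 + 14·16/199 + 17·25/199 + 20·36/199 + 23·49/199 + 26·64/199
 = 99/199 + 224/199 + 425/199 + 720/199 + 1127/199 + 1664/199
 = 4259/199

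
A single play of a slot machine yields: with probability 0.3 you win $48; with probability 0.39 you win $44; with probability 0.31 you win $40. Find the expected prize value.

43.96

E[payout] = 48·0.3 + 44·0.39 + 40·0.31
 = 14.4 + 17.16 + 12.4
 = 43.96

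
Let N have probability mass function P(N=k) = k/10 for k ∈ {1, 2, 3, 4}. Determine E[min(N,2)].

1.9

E[min(N,2)] = Σ min(n,2)·P(N=n)
 = 1·1/10 + 2·1/5 + 2·3/10 + 2·2/5
 = 1/10 + 2/5 + 3/5 + 4/5
 = 19/10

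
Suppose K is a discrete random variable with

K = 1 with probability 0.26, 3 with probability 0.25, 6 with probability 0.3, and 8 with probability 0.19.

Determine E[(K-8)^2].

E[(K-8)^2] = Σ (k-8)^2·P(K=k)
 = 49·0.26 + 25·0.25 + 4·0.3 + 0·0.19
 = 12.74 + 6.25 + 1.2 + 0
 = 20.19

20.19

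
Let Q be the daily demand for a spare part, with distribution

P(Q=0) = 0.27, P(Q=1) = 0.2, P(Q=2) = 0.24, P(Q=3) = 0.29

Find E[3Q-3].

1.65

E[3Q-3] = Σ (3q-3)·P(Q=q)
 = (-3)·0.27 + 0·0.2 + 3·0.24 + 6·0.29
 = (-0.81) + 0 + 0.72 + 1.74
 = 1.65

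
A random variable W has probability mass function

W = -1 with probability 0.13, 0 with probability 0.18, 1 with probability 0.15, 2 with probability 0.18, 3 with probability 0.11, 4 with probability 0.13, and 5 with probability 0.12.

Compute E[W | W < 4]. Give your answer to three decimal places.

P(W < 4) = 0.13 + 0.18 + 0.15 + 0.18 + 0.11 = 0.75.
E[W | W < 4] = [(-1)·0.13 + 0·0.18 + 1·0.15 + 2·0.18 + 3·0.11] / 0.75
 = 0.71 / 0.75
 = 71/75

0.947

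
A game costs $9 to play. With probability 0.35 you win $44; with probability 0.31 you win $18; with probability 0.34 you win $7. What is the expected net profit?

E[payout] = 44·0.35 + 18·0.31 + 7·0.34
 = 15.4 + 5.58 + 2.38
 = 23.36
Net = 23.36 - 9 = 14.36

14.36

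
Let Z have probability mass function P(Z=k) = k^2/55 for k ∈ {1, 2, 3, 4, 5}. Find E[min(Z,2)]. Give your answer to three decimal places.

1.982

E[min(Z,2)] = Σ min(z,2)·P(Z=z)
 = 1·1/55 + 2·4/55 + 2·9/55 + 2·16/55 + 2·5/11
 = 1/55 + 8/55 + 18/55 + 32/55 + 10/11
 = 109/55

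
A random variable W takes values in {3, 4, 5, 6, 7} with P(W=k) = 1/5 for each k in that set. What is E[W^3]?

155

E[W^3] = Σ w^3·P(W=w)
 = 27·1/5 + 64·1/5 + 125·1/5 + 216·1/5 + 343·1/5
 = 27/5 + 64/5 + 25 + 216/5 + 343/5
 = 155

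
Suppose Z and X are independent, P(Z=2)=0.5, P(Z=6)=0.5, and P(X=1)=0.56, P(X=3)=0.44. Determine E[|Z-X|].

2.56

E[|Z-X|] = Σ_z Σ_x |z-x| · P(Z=z)P(X=x)
 = 1·0.28 + 1·0.22 + 5·0.28 + 3·0.22
 = 0.28 + 0.22 + 1.4 + 0.66
 = 2.56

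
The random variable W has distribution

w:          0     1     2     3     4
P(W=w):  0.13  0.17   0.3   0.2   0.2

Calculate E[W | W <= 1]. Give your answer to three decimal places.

P(W <= 1) = 0.13 + 0.17 = 0.3.
E[W | W <= 1] = [0·0.13 + 1·0.17] / 0.3
 = 0.17 / 0.3
 = 17/30

0.567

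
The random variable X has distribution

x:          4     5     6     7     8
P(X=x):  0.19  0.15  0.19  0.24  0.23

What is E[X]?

E[X] = Σ x·P(X=x)
 = 4·0.19 + 5·0.15 + 6·0.19 + 7·0.24 + 8·0.23
 = 0.76 + 0.75 + 1.14 + 1.68 + 1.84
 = 6.17

6.17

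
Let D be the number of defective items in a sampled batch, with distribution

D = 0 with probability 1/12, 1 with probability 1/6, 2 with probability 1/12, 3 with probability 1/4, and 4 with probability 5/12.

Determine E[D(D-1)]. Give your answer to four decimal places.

E[D(D-1)] = Σ d(d-1)·P(D=d)
 = 0·1/12 + 0·1/6 + 2·1/12 + 6·1/4 + 12·5/12
 = 0 + 0 + 1/6 + 3/2 + 5
 = 20/3

6.6667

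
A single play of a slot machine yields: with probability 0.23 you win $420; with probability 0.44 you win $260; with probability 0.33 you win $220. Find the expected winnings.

E[payout] = 420·0.23 + 260·0.44 + 220·0.33
 = 96.6 + 114.4 + 72.6
 = 283.6

283.6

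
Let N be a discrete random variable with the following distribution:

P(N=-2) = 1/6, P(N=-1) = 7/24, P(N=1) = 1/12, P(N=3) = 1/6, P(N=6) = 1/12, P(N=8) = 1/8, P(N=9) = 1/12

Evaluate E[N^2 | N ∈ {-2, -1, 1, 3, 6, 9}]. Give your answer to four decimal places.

14.0476

P(N ∈ {-2, -1, 1, 3, 6, 9}) = 1/6 + 7/24 + 1/12 + 1/6 + 1/12 + 1/12 = 7/8.
E[N^2 | N ∈ {-2, -1, 1, 3, 6, 9}] = [4·1/6 + 1·7/24 + 1·1/12 + 9·1/6 + 36·1/12 + 81·1/12] / (7/8)
 = 295/24 / (7/8)
 = 295/21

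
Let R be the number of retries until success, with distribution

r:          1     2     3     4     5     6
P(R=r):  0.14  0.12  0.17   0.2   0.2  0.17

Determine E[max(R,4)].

4.54

E[max(R,4)] = Σ max(r,4)·P(R=r)
 = 4·0.14 + 4·0.12 + 4·0.17 + 4·0.2 + 5·0.2 + 6·0.17
 = 0.56 + 0.48 + 0.68 + 0.8 + 1 + 1.02
 = 4.54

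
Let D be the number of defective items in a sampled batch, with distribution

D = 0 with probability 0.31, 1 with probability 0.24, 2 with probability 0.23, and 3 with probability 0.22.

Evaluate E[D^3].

8.02

E[D^3] = Σ d^3·P(D=d)
 = 0·0.31 + 1·0.24 + 8·0.23 + 27·0.22
 = 0 + 0.24 + 1.84 + 5.94
 = 8.02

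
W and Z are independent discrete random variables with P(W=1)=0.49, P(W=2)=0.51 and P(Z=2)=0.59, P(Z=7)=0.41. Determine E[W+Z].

5.56

E[W+Z] = Σ_w Σ_z (w+z) · P(W=w)P(Z=z)
 = 3·0.2891 + 8·0.2009 + 4·0.3009 + 9·0.2091
 = 0.8673 + 1.6072 + 1.2036 + 1.8819
 = 5.56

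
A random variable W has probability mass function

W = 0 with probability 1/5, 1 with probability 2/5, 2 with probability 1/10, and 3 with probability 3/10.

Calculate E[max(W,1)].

E[max(W,1)] = Σ max(w,1)·P(W=w)
 = 1·1/5 + 1·2/5 + 2·1/10 + 3·3/10
 = 1/5 + 2/5 + 1/5 + 9/10
 = 17/10

1.7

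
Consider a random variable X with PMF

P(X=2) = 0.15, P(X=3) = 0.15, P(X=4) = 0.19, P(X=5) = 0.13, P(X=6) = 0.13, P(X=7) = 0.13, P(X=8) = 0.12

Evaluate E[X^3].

E[X^3] = Σ x^3·P(X=x)
 = 8·0.15 + 27·0.15 + 64·0.19 + 125·0.13 + 216·0.13 + 343·0.13 + 512·0.12
 = 1.2 + 4.05 + 12.16 + 16.25 + 28.08 + 44.59 + 61.44
 = 167.77

167.77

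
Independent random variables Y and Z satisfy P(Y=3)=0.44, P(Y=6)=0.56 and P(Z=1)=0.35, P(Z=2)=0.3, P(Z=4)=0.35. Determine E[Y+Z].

7.03

E[Y+Z] = Σ_y Σ_z (y+z) · P(Y=y)P(Z=z)
 = 4·0.154 + 5·0.132 + 7·0.154 + 7·0.196 + 8·0.168 + 10·0.196
 = 0.616 + 0.66 + 1.078 + 1.372 + 1.344 + 1.96
 = 7.03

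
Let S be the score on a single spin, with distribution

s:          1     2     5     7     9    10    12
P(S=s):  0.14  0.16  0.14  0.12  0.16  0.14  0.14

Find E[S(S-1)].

E[S(S-1)] = Σ s(s-1)·P(S=s)
 = 0·0.14 + 2·0.16 + 20·0.14 + 42·0.12 + 72·0.16 + 90·0.14 + 132·0.14
 = 0 + 0.32 + 2.8 + 5.04 + 11.52 + 12.6 + 18.48
 = 50.76

50.76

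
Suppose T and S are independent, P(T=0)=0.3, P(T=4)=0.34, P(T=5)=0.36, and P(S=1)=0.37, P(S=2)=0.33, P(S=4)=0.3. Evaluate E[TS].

7.0468

E[TS] = Σ_t Σ_s ts · P(T=t)P(S=s)
 = 0·0.111 + 0·0.099 + 0·0.09 + 4·0.1258 + 8·0.1122 + 16·0.102 + 5·0.1332 + 10·0.1188 + 20·0.108
 = 0 + 0 + 0 + 0.5032 + 0.8976 + 1.632 + 0.666 + 1.188 + 2.16
 = 7.0468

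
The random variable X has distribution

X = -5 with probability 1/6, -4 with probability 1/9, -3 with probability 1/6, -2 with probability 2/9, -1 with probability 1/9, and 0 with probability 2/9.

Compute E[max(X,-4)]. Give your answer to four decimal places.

-2.1667

E[max(X,-4)] = Σ max(x,-4)·P(X=x)
 = (-4)·1/6 + (-4)·1/9 + (-3)·1/6 + (-2)·2/9 + (-1)·1/9 + 0·2/9
 = (-2/3) + (-4/9) + (-1/2) + (-4/9) + (-1/9) + 0
 = -13/6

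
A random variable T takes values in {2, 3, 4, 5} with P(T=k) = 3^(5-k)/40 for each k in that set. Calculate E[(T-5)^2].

7.05

E[(T-5)^2] = Σ (t-5)^2·P(T=t)
 = 9·27/40 + 4·9/40 + 1·3/40 + 0·1/40
 = 243/40 + 9/10 + 3/40 + 0
 = 141/20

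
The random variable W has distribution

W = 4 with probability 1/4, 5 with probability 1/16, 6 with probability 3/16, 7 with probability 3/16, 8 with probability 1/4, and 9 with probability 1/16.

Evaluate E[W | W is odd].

P(W is odd) = 1/16 + 3/16 + 1/16 = 5/16.
E[W | W is odd] = [5·1/16 + 7·3/16 + 9·1/16] / (5/16)
 = 35/16 / (5/16)
 = 7

7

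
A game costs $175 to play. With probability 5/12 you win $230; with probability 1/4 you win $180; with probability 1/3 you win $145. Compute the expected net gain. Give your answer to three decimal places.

14.167

E[payout] = 230·5/12 + 180·1/4 + 145·1/3
 = 575/6 + 45 + 145/3
 = 1135/6
Net = 1135/6 - 175 = 85/6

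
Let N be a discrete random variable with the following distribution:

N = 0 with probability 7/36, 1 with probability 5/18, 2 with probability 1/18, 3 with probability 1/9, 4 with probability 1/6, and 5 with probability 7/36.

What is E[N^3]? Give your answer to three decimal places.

38.694

E[N^3] = Σ n^3·P(N=n)
 = 0·7/36 + 1·5/18 + 8·1/18 + 27·1/9 + 64·1/6 + 125·7/36
 = 0 + 5/18 + 4/9 + 3 + 32/3 + 875/36
 = 1393/36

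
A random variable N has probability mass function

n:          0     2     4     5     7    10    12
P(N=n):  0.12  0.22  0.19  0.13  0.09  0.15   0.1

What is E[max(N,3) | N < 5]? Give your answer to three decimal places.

3.358

P(N < 5) = 0.12 + 0.22 + 0.19 = 0.53.
E[max(N,3) | N < 5] = [3·0.12 + 3·0.22 + 4·0.19] / 0.53
 = 1.78 / 0.53
 = 178/53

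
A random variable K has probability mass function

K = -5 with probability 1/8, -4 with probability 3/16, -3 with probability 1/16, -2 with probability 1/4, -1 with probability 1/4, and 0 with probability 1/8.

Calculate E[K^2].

E[K^2] = Σ k^2·P(K=k)
 = 25·1/8 + 16·3/16 + 9·1/16 + 4·1/4 + 1·1/4 + 0·1/8
 = 25/8 + 3 + 9/16 + 1 + 1/4 + 0
 = 127/16

7.9375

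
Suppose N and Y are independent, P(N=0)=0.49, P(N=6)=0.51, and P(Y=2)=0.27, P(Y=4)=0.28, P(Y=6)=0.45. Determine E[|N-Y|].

E[|N-Y|] = Σ_n Σ_y |n-y| · P(N=n)P(Y=y)
 = 2·0.1323 + 4·0.1372 + 6·0.2205 + 4·0.1377 + 2·0.1428 + 0·0.2295
 = 0.2646 + 0.5488 + 1.323 + 0.5508 + 0.2856 + 0
 = 2.9728

2.9728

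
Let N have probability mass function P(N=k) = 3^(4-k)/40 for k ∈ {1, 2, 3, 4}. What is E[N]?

E[N] = Σ n·P(N=n)
 = 1·27/40 + 2·9/40 + 3·3/40 + 4·1/40
 = 27/40 + 9/20 + 9/40 + 1/10
 = 29/20

1.45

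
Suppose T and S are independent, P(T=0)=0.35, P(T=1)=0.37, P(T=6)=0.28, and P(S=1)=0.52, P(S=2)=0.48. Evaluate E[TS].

3.034

E[TS] = Σ_t Σ_s ts · P(T=t)P(S=s)
 = 0·0.182 + 0·0.168 + 1·0.1924 + 2·0.1776 + 6·0.1456 + 12·0.1344
 = 0 + 0 + 0.1924 + 0.3552 + 0.8736 + 1.6128
 = 3.034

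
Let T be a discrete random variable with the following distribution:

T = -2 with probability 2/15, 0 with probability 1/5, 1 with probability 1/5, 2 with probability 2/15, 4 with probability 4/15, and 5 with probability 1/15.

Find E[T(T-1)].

5.6

E[T(T-1)] = Σ t(t-1)·P(T=t)
 = 6·2/15 + 0·1/5 + 0·1/5 + 2·2/15 + 12·4/15 + 20·1/15
 = 4/5 + 0 + 0 + 4/15 + 16/5 + 4/3
 = 28/5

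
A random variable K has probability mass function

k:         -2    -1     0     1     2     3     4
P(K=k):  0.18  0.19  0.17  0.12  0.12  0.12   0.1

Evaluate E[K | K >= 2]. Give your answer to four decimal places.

P(K >= 2) = 0.12 + 0.12 + 0.1 = 0.34.
E[K | K >= 2] = [2·0.12 + 3·0.12 + 4·0.1] / 0.34
 = 1 / 0.34
 = 50/17

2.9412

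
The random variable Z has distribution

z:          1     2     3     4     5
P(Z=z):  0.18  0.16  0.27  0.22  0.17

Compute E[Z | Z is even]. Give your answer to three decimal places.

3.158

P(Z is even) = 0.16 + 0.22 = 0.38.
E[Z | Z is even] = [2·0.16 + 4·0.22] / 0.38
 = 1.2 / 0.38
 = 60/19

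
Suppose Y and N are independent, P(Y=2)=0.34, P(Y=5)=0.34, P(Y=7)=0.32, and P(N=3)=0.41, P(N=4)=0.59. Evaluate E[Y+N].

8.21

E[Y+N] = Σ_y Σ_n (y+n) · P(Y=y)P(N=n)
 = 5·0.1394 + 6·0.2006 + 8·0.1394 + 9·0.2006 + 10·0.1312 + 11·0.1888
 = 0.697 + 1.2036 + 1.1152 + 1.8054 + 1.312 + 2.0768
 = 8.21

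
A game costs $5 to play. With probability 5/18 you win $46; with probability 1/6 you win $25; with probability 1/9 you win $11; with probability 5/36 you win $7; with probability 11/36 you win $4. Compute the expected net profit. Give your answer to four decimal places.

15.3611

E[payout] = 46·5/18 + 25·1/6 + 11·1/9 + 7·5/36 + 4·11/36
 = 115/9 + 25/6 + 11/9 + 35/36 + 11/9
 = 733/36
Net = 733/36 - 5 = 553/36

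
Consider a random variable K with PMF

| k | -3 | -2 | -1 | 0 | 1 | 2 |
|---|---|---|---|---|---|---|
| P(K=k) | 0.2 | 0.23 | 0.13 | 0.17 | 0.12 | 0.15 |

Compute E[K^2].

E[K^2] = Σ k^2·P(K=k)
 = 9·0.2 + 4·0.23 + 1·0.13 + 0·0.17 + 1·0.12 + 4·0.15
 = 1.8 + 0.92 + 0.13 + 0 + 0.12 + 0.6
 = 3.57

3.57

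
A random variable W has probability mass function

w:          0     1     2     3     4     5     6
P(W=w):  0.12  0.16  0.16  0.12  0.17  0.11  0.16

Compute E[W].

E[W] = Σ w·P(W=w)
 = 0·0.12 + 1·0.16 + 2·0.16 + 3·0.12 + 4·0.17 + 5·0.11 + 6·0.16
 = 0 + 0.16 + 0.32 + 0.36 + 0.68 + 0.55 + 0.96
 = 3.03

3.03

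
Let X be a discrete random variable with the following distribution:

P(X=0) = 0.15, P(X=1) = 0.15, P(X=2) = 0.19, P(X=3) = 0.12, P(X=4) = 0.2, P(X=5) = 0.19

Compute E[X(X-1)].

E[X(X-1)] = Σ x(x-1)·P(X=x)
 = 0·0.15 + 0·0.15 + 2·0.19 + 6·0.12 + 12·0.2 + 20·0.19
 = 0 + 0 + 0.38 + 0.72 + 2.4 + 3.8
 = 7.3

7.3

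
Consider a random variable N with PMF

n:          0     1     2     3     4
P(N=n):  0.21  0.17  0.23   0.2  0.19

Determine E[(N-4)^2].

E[(N-4)^2] = Σ (n-4)^2·P(N=n)
 = 16·0.21 + 9·0.17 + 4·0.23 + 1·0.2 + 0·0.19
 = 3.36 + 1.53 + 0.92 + 0.2 + 0
 = 6.01

6.01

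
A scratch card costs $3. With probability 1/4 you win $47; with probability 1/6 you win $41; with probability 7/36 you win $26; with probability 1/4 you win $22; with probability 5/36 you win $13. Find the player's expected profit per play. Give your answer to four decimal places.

E[payout] = 47·1/4 + 41·1/6 + 26·7/36 + 22·1/4 + 13·5/36
 = 47/4 + 41/6 + 91/18 + 11/2 + 65/36
 = 557/18
Net = 557/18 - 3 = 503/18

27.9444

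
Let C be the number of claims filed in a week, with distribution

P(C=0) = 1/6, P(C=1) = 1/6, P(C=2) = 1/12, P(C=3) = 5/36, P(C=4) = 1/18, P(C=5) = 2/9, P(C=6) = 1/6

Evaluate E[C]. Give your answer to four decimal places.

3.0833

E[C] = Σ c·P(C=c)
 = 0·1/6 + 1·1/6 + 2·1/12 + 3·5/36 + 4·1/18 + 5·2/9 + 6·1/6
 = 0 + 1/6 + 1/6 + 5/12 + 2/9 + 10/9 + 1
 = 37/12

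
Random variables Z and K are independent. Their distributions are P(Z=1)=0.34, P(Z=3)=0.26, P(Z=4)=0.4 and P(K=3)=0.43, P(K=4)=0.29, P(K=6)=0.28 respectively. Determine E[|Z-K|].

1.754

E[|Z-K|] = Σ_z Σ_k |z-k| · P(Z=z)P(K=k)
 = 2·0.1462 + 3·0.0986 + 5·0.0952 + 0·0.1118 + 1·0.0754 + 3·0.0728 + 1·0.172 + 0·0.116 + 2·0.112
 = 0.2924 + 0.2958 + 0.476 + 0 + 0.0754 + 0.2184 + 0.172 + 0 + 0.224
 = 1.754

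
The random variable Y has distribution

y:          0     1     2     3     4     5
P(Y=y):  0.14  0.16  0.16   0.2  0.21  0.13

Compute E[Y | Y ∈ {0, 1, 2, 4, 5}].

2.4625

P(Y ∈ {0, 1, 2, 4, 5}) = 0.14 + 0.16 + 0.16 + 0.21 + 0.13 = 0.8.
E[Y | Y ∈ {0, 1, 2, 4, 5}] = [0·0.14 + 1·0.16 + 2·0.16 + 4·0.21 + 5·0.13] / 0.8
 = 1.97 / 0.8
 = 197/80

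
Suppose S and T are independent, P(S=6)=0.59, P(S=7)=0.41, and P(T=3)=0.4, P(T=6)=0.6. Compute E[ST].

30.768

E[ST] = Σ_s Σ_t st · P(S=s)P(T=t)
 = 18·0.236 + 36·0.354 + 21·0.164 + 42·0.246
 = 4.248 + 12.744 + 3.444 + 10.332
 = 30.768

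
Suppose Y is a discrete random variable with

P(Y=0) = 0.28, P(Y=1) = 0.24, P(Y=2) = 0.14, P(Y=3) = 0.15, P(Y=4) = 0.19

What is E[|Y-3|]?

E[|Y-3|] = Σ |y-3|·P(Y=y)
 = 3·0.28 + 2·0.24 + 1·0.14 + 0·0.15 + 1·0.19
 = 0.84 + 0.48 + 0.14 + 0 + 0.19
 = 1.65

1.65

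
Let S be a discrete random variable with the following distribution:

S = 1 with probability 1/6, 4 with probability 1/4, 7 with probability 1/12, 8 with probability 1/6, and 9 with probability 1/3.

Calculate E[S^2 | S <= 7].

16.5

P(S <= 7) = 1/6 + 1/4 + 1/12 = 1/2.
E[S^2 | S <= 7] = [1·1/6 + 16·1/4 + 49·1/12] / (1/2)
 = 33/4 / (1/2)
 = 33/2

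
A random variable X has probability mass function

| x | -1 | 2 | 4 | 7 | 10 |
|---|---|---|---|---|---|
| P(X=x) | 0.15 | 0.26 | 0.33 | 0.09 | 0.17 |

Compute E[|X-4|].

E[|X-4|] = Σ |x-4|·P(X=x)
 = 5·0.15 + 2·0.26 + 0·0.33 + 3·0.09 + 6·0.17
 = 0.75 + 0.52 + 0 + 0.27 + 1.02
 = 2.56

2.56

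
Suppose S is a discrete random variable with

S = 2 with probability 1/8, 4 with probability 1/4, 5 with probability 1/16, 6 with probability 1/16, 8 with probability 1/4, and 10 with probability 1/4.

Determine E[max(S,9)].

E[max(S,9)] = Σ max(s,9)·P(S=s)
 = 9·1/8 + 9·1/4 + 9·1/16 + 9·1/16 + 9·1/4 + 10·1/4
 = 9/8 + 9/4 + 9/16 + 9/16 + 9/4 + 5/2
 = 37/4

9.25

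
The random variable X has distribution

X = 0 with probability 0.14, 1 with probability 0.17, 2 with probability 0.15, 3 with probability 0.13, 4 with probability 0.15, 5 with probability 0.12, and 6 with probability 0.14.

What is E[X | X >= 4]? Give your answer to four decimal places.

P(X >= 4) = 0.15 + 0.12 + 0.14 = 0.41.
E[X | X >= 4] = [4·0.15 + 5·0.12 + 6·0.14] / 0.41
 = 2.04 / 0.41
 = 204/41

4.9756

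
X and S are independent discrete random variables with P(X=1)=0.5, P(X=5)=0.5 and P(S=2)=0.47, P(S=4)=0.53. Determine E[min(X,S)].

2.03

E[min(X,S)] = Σ_x Σ_s min(x,s) · P(X=x)P(S=s)
 = 1·0.235 + 1·0.265 + 2·0.235 + 4·0.265
 = 0.235 + 0.265 + 0.47 + 1.06
 = 2.03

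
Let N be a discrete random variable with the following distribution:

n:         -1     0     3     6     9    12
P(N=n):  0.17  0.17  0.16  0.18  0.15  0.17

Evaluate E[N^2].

E[N^2] = Σ n^2·P(N=n)
 = 1·0.17 + 0·0.17 + 9·0.16 + 36·0.18 + 81·0.15 + 144·0.17
 = 0.17 + 0 + 1.44 + 6.48 + 12.15 + 24.48
 = 44.72

44.72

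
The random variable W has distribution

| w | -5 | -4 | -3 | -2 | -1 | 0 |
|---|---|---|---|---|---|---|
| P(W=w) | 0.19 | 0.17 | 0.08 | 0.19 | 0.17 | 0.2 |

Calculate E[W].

E[W] = Σ w·P(W=w)
 = (-5)·0.19 + (-4)·0.17 + (-3)·0.08 + (-2)·0.19 + (-1)·0.17 + 0·0.2
 = (-0.95) + (-0.68) + (-0.24) + (-0.38) + (-0.17) + 0
 = -2.42

-2.42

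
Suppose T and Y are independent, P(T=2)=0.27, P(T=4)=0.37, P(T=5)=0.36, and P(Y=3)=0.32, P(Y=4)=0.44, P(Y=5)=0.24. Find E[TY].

14.9744

E[TY] = Σ_t Σ_y ty · P(T=t)P(Y=y)
 = 6·0.0864 + 8·0.1188 + 10·0.0648 + 12·0.1184 + 16·0.1628 + 20·0.0888 + 15·0.1152 + 20·0.1584 + 25·0.0864
 = 0.5184 + 0.9504 + 0.648 + 1.4208 + 2.6048 + 1.776 + 1.728 + 3.168 + 2.16
 = 14.9744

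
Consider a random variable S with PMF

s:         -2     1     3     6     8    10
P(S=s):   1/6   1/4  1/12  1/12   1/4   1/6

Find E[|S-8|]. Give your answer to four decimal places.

E[|S-8|] = Σ |s-8|·P(S=s)
 = 10·1/6 + 7·1/4 + 5·1/12 + 2·1/12 + 0·1/4 + 2·1/6
 = 5/3 + 7/4 + 5/12 + 1/6 + 0 + 1/3
 = 13/3

4.3333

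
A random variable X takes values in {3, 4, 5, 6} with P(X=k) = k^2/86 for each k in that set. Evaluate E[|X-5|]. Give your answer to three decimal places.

0.814

E[|X-5|] = Σ |x-5|·P(X=x)
 = 2·9/86 + 1·8/43 + 0·25/86 + 1·18/43
 = 9/43 + 8/43 + 0 + 18/43
 = 35/43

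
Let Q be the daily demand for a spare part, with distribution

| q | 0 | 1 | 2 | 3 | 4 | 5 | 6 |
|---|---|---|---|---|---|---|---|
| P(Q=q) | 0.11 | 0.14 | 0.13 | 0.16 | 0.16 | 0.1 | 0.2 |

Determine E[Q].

3.22

E[Q] = Σ q·P(Q=q)
 = 0·0.11 + 1·0.14 + 2·0.13 + 3·0.16 + 4·0.16 + 5·0.1 + 6·0.2
 = 0 + 0.14 + 0.26 + 0.48 + 0.64 + 0.5 + 1.2
 = 3.22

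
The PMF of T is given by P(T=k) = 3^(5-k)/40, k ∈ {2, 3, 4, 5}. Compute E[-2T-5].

E[-2T-5] = Σ (-2t-5)·P(T=t)
 = (-9)·27/40 + (-11)·9/40 + (-13)·3/40 + (-15)·1/40
 = (-243/40) + (-99/40) + (-39/40) + (-3/8)
 = -99/10

-9.9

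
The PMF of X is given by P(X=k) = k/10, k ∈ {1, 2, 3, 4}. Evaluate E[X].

3

E[X] = Σ x·P(X=x)
 = 1·1/10 + 2·1/5 + 3·3/10 + 4·2/5
 = 1/10 + 2/5 + 9/10 + 8/5
 = 3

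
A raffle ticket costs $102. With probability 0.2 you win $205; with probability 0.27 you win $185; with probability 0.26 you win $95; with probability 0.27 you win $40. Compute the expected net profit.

E[payout] = 205·0.2 + 185·0.27 + 95·0.26 + 40·0.27
 = 41 + 49.95 + 24.7 + 10.8
 = 126.45
Net = 126.45 - 102 = 24.45

24.45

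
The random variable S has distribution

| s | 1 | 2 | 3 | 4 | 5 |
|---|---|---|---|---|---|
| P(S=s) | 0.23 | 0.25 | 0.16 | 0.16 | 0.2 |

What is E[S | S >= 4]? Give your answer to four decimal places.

4.5556

P(S >= 4) = 0.16 + 0.2 = 0.36.
E[S | S >= 4] = [4·0.16 + 5·0.2] / 0.36
 = 1.64 / 0.36
 = 41/9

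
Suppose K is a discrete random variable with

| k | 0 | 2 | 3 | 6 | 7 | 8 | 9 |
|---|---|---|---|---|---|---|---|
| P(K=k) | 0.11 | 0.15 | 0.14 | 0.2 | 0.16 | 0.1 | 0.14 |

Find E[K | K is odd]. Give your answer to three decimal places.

6.364

P(K is odd) = 0.14 + 0.16 + 0.14 = 0.44.
E[K | K is odd] = [3·0.14 + 7·0.16 + 9·0.14] / 0.44
 = 2.8 / 0.44
 = 70/11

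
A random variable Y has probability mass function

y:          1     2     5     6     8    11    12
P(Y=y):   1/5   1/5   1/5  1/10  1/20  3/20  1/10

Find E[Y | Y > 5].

P(Y > 5) = 1/10 + 1/20 + 3/20 + 1/10 = 2/5.
E[Y | Y > 5] = [6·1/10 + 8·1/20 + 11·3/20 + 12·1/10] / (2/5)
 = 77/20 / (2/5)
 = 77/8

9.625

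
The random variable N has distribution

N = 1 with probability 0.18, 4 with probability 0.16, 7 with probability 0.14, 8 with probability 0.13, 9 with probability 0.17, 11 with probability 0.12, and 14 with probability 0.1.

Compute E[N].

E[N] = Σ n·P(N=n)
 = 1·0.18 + 4·0.16 + 7·0.14 + 8·0.13 + 9·0.17 + 11·0.12 + 14·0.1
 = 0.18 + 0.64 + 0.98 + 1.04 + 1.53 + 1.32 + 1.4
 = 7.09

7.09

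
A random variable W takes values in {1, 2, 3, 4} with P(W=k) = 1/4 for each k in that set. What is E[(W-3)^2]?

1.5

E[(W-3)^2] = Σ (w-3)^2·P(W=w)
 = 4·1/4 + 1·1/4 + 0·1/4 + 1·1/4
 = 1 + 1/4 + 0 + 1/4
 = 3/2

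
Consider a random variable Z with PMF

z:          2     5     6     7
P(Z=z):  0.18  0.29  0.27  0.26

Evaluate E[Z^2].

E[Z^2] = Σ z^2·P(Z=z)
 = 4·0.18 + 25·0.29 + 36·0.27 + 49·0.26
 = 0.72 + 7.25 + 9.72 + 12.74
 = 30.43

30.43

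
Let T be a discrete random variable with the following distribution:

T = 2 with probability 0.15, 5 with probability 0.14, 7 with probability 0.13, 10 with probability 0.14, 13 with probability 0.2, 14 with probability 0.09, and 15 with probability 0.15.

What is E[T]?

9.42

E[T] = Σ t·P(T=t)
 = 2·0.15 + 5·0.14 + 7·0.13 + 10·0.14 + 13·0.2 + 14·0.09 + 15·0.15
 = 0.3 + 0.7 + 0.91 + 1.4 + 2.6 + 1.26 + 2.25
 = 9.42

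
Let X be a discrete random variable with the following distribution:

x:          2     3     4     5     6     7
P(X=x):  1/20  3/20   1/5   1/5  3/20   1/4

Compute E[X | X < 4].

P(X < 4) = 1/20 + 3/20 = 1/5.
E[X | X < 4] = [2·1/20 + 3·3/20] / (1/5)
 = 11/20 / (1/5)
 = 11/4

2.75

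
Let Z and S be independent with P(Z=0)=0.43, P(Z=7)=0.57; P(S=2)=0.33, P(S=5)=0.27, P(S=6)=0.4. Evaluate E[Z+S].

8.4

E[Z+S] = Σ_z Σ_s (z+s) · P(Z=z)P(S=s)
 = 2·0.1419 + 5·0.1161 + 6·0.172 + 9·0.1881 + 12·0.1539 + 13·0.228
 = 0.2838 + 0.5805 + 1.032 + 1.6929 + 1.8468 + 2.964
 = 8.4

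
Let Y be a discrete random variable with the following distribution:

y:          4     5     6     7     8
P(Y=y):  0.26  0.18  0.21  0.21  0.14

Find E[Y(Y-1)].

29.68

E[Y(Y-1)] = Σ y(y-1)·P(Y=y)
 = 12·0.26 + 20·0.18 + 30·0.21 + 42·0.21 + 56·0.14
 = 3.12 + 3.6 + 6.3 + 8.82 + 7.84
 = 29.68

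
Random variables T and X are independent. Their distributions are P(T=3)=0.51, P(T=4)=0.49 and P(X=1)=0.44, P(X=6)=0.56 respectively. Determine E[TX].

13.262

E[TX] = Σ_t Σ_x tx · P(T=t)P(X=x)
 = 3·0.2244 + 18·0.2856 + 4·0.2156 + 24·0.2744
 = 0.6732 + 5.1408 + 0.8624 + 6.5856
 = 13.262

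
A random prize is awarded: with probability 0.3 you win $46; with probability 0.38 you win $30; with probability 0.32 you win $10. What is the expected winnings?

28.4

E[payout] = 46·0.3 + 30·0.38 + 10·0.32
 = 13.8 + 11.4 + 3.2
 = 28.4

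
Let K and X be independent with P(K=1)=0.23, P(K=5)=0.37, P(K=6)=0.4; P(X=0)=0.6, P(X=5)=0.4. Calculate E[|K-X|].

3.216

E[|K-X|] = Σ_k Σ_x |k-x| · P(K=k)P(X=x)
 = 1·0.138 + 4·0.092 + 5·0.222 + 0·0.148 + 6·0.24 + 1·0.16
 = 0.138 + 0.368 + 1.11 + 0 + 1.44 + 0.16
 = 3.216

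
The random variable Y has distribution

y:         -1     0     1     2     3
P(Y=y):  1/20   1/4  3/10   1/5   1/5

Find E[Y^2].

E[Y^2] = Σ y^2·P(Y=y)
 = 1·1/20 + 0·1/4 + 1·3/10 + 4·1/5 + 9·1/5
 = 1/20 + 0 + 3/10 + 4/5 + 9/5
 = 59/20

2.95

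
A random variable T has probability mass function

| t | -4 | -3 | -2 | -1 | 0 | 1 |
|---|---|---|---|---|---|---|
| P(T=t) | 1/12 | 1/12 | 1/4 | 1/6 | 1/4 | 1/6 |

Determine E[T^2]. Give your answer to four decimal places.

3.4167

E[T^2] = Σ t^2·P(T=t)
 = 16·1/12 + 9·1/12 + 4·1/4 + 1·1/6 + 0·1/4 + 1·1/6
 = 4/3 + 3/4 + 1 + 1/6 + 0 + 1/6
 = 41/12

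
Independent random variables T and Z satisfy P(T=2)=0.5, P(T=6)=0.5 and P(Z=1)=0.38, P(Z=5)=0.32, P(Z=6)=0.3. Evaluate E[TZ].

15.12

E[TZ] = Σ_t Σ_z tz · P(T=t)P(Z=z)
 = 2·0.19 + 10·0.16 + 12·0.15 + 6·0.19 + 30·0.16 + 36·0.15
 = 0.38 + 1.6 + 1.8 + 1.14 + 4.8 + 5.4
 = 15.12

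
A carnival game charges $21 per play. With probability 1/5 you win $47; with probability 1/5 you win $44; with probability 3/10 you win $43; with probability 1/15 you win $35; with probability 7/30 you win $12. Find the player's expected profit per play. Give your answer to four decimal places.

15.2333

E[payout] = 47·1/5 + 44·1/5 + 43·3/10 + 35·1/15 + 12·7/30
 = 47/5 + 44/5 + 129/10 + 7/3 + 14/5
 = 1087/30
Net = 1087/30 - 21 = 457/30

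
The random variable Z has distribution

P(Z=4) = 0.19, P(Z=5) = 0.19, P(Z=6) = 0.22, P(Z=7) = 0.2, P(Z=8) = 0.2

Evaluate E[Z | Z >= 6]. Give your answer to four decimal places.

P(Z >= 6) = 0.22 + 0.2 + 0.2 = 0.62.
E[Z | Z >= 6] = [6·0.22 + 7·0.2 + 8·0.2] / 0.62
 = 4.32 / 0.62
 = 216/31

6.9677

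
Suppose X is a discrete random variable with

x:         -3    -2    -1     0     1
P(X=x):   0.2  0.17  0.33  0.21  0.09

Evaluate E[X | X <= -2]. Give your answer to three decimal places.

P(X <= -2) = 0.2 + 0.17 = 0.37.
E[X | X <= -2] = [(-3)·0.2 + (-2)·0.17] / 0.37
 = -0.94 / 0.37
 = -94/37

-2.541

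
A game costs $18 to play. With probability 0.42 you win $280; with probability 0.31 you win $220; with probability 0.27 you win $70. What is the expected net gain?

E[payout] = 280·0.42 + 220·0.31 + 70·0.27
 = 117.6 + 68.2 + 18.9
 = 204.7
Net = 204.7 - 18 = 186.7

186.7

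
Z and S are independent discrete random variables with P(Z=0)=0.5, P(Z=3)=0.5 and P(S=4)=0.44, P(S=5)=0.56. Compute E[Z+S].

E[Z+S] = Σ_z Σ_s (z+s) · P(Z=z)P(S=s)
 = 4·0.22 + 5·0.28 + 7·0.22 + 8·0.28
 = 0.88 + 1.4 + 1.54 + 2.24
 = 6.06

6.06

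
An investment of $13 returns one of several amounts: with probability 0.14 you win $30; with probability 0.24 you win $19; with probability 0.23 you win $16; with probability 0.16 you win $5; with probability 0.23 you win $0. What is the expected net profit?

E[payout] = 30·0.14 + 19·0.24 + 16·0.23 + 5·0.16 + 0·0.23
 = 4.2 + 4.56 + 3.68 + 0.8 + 0
 = 13.24
Net = 13.24 - 13 = 0.24

0.24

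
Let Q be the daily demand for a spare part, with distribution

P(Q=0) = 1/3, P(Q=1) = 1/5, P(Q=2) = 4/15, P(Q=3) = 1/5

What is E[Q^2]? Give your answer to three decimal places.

3.067

E[Q^2] = Σ q^2·P(Q=q)
 = 0·1/3 + 1·1/5 + 4·4/15 + 9·1/5
 = 0 + 1/5 + 16/15 + 9/5
 = 46/15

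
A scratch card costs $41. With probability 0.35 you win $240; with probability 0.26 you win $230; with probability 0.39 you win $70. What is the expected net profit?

130.1

E[payout] = 240·0.35 + 230·0.26 + 70·0.39
 = 84 + 59.8 + 27.3
 = 171.1
Net = 171.1 - 41 = 130.1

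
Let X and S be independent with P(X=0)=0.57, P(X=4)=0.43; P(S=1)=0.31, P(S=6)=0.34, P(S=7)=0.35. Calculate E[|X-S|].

E[|X-S|] = Σ_x Σ_s |x-s| · P(X=x)P(S=s)
 = 1·0.1767 + 6·0.1938 + 7·0.1995 + 3·0.1333 + 2·0.1462 + 3·0.1505
 = 0.1767 + 1.1628 + 1.3965 + 0.3999 + 0.2924 + 0.4515
 = 3.8798

3.8798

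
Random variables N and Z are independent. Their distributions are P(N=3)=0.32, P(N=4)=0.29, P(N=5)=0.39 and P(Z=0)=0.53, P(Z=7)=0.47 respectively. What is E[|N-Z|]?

3.5342

E[|N-Z|] = Σ_n Σ_z |n-z| · P(N=n)P(Z=z)
 = 3·0.1696 + 4·0.1504 + 4·0.1537 + 3·0.1363 + 5·0.2067 + 2·0.1833
 = 0.5088 + 0.6016 + 0.6148 + 0.4089 + 1.0335 + 0.3666
 = 3.5342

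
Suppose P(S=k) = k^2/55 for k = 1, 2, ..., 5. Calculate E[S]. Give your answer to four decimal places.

4.0909

E[S] = Σ s·P(S=s)
 = 1·1/55 + 2·4/55 + 3·9/55 + 4·16/55 + 5·5/11
 = 1/55 + 8/55 + 27/55 + 64/55 + 25/11
 = 45/11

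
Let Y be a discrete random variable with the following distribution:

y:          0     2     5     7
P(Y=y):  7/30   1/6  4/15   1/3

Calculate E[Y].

4

E[Y] = Σ y·P(Y=y)
 = 0·7/30 + 2·1/6 + 5·4/15 + 7·1/3
 = 0 + 1/3 + 4/3 + 7/3
 = 4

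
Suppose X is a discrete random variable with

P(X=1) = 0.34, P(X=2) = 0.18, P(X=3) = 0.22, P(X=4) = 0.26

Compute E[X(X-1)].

E[X(X-1)] = Σ x(x-1)·P(X=x)
 = 0·0.34 + 2·0.18 + 6·0.22 + 12·0.26
 = 0 + 0.36 + 1.32 + 3.12
 = 4.8

4.8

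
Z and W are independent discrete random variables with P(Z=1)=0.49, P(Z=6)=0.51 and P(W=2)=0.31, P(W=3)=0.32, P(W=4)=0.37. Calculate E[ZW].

E[ZW] = Σ_z Σ_w zw · P(Z=z)P(W=w)
 = 2·0.1519 + 3·0.1568 + 4·0.1813 + 12·0.1581 + 18·0.1632 + 24·0.1887
 = 0.3038 + 0.4704 + 0.7252 + 1.8972 + 2.9376 + 4.5288
 = 10.863

10.863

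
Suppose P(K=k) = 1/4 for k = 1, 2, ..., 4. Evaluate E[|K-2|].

1

E[|K-2|] = Σ |k-2|·P(K=k)
 = 1·1/4 + 0·1/4 + 1·1/4 + 2·1/4
 = 1/4 + 0 + 1/4 + 1/2
 = 1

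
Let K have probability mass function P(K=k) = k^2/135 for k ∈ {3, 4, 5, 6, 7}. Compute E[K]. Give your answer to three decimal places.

E[K] = Σ k·P(K=k)
 = 3·1/15 + 4·16/135 + 5·5/27 + 6·4/15 + 7·49/135
 = 1/5 + 64/135 + 25/27 + 8/5 + 343/135
 = 155/27

5.741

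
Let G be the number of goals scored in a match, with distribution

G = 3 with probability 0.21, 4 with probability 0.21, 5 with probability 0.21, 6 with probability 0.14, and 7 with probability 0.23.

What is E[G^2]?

26.81

E[G^2] = Σ g^2·P(G=g)
 = 9·0.21 + 16·0.21 + 25·0.21 + 36·0.14 + 49·0.23
 = 1.89 + 3.36 + 5.25 + 5.04 + 11.27
 = 26.81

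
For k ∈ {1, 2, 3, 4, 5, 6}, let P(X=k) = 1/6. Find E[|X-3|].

E[|X-3|] = Σ |x-3|·P(X=x)
 = 2·1/6 + 1·1/6 + 0·1/6 + 1·1/6 + 2·1/6 + 3·1/6
 = 1/3 + 1/6 + 0 + 1/6 + 1/3 + 1/2
 = 3/2

1.5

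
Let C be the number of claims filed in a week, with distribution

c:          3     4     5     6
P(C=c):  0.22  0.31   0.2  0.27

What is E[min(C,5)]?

4.25

E[min(C,5)] = Σ min(c,5)·P(C=c)
 = 3·0.22 + 4·0.31 + 5·0.2 + 5·0.27
 = 0.66 + 1.24 + 1 + 1.35
 = 4.25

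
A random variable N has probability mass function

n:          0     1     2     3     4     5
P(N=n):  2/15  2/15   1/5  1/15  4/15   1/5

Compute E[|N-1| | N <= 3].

P(N <= 3) = 2/15 + 2/15 + 1/5 + 1/15 = 8/15.
E[|N-1| | N <= 3] = [1·2/15 + 0·2/15 + 1·1/5 + 2·1/15] / (8/15)
 = 7/15 / (8/15)
 = 7/8

0.875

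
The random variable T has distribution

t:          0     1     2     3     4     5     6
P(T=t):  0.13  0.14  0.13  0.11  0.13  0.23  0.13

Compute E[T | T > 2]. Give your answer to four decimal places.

P(T > 2) = 0.11 + 0.13 + 0.23 + 0.13 = 0.6.
E[T | T > 2] = [3·0.11 + 4·0.13 + 5·0.23 + 6·0.13] / 0.6
 = 2.78 / 0.6
 = 139/30

4.6333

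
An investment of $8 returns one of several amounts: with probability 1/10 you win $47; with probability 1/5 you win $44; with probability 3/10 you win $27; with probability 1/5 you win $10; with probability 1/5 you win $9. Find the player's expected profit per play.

17.4

E[payout] = 47·1/10 + 44·1/5 + 27·3/10 + 10·1/5 + 9·1/5
 = 47/10 + 44/5 + 81/10 + 2 + 9/5
 = 127/5
Net = 127/5 - 8 = 87/5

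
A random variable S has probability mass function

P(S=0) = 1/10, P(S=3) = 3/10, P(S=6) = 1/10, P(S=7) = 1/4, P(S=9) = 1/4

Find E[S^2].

E[S^2] = Σ s^2·P(S=s)
 = 0·1/10 + 9·3/10 + 36·1/10 + 49·1/4 + 81·1/4
 = 0 + 27/10 + 18/5 + 49/4 + 81/4
 = 194/5

38.8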